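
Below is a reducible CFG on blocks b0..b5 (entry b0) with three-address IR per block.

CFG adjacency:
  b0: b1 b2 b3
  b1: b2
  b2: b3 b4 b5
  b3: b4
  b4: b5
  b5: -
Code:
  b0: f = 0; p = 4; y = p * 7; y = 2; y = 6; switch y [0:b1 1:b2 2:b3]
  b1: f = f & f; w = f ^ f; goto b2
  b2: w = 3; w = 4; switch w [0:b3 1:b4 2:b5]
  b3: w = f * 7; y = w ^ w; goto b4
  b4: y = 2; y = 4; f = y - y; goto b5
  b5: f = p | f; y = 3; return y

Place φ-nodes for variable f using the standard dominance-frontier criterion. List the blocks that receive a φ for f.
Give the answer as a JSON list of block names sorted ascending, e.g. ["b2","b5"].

Answer: ["b2", "b3", "b4", "b5"]

Analysis:
idom tree: b1←b0 b2←b0 b3←b0 b4←b0 b5←b0
Join-block Dom:
  b2: preds {b0,b1}: {b0} ∩ {b0,b1} = {b0}; idom=b0
  b3: preds {b0,b2}: {b0} ∩ {b0,b2} = {b0}; idom=b0
  b4: preds {b2,b3}: {b0,b2} ∩ {b0,b3} = {b0}; idom=b0
  b5: preds {b2,b4}: {b0,b2} ∩ {b0,b4} = {b0}; idom=b0

Frontier:
  join b2 pred b0: · stop@b0
  join b2 pred b1: b1 stop@b0
  join b3 pred b0: · stop@b0
  join b3 pred b2: b2 stop@b0
  join b4 pred b2: b2 stop@b0
  join b4 pred b3: b3 stop@b0
  join b5 pred b2: b2 stop@b0
  join b5 pred b4: b4 stop@b0
  b0 → ∅
  b1 → {b2}
  b2 → {b3,b4,b5}
  b3 → {b4}
  b4 → {b5}
  b5 → ∅

φ for f: defs {b0,b1,b4,b5}
  DF⁺ = {b2,b3,b4,b5}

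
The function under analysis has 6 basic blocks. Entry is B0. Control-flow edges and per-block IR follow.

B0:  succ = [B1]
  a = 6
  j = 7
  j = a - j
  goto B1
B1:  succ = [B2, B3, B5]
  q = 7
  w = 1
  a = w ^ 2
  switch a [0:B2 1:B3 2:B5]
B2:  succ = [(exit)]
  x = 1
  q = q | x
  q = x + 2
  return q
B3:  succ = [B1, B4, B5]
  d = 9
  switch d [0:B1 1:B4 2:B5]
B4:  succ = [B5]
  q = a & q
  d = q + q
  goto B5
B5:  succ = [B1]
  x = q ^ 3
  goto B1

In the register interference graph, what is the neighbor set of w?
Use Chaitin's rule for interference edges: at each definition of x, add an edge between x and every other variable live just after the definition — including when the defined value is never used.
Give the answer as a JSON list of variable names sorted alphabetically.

Answer: ["q"]

Working:
Block summaries:
  B0 def {a,j} use ∅
  B1 def {a,q,w} use ∅
  B2 def {q,x} use {q}
  B3 def {d} use ∅
  B4 def {d,q} use {a,q}
  B5 def {x} use {q}

Live sets:
  live B0: ∅→∅
  live B1: ∅→{a,q}
  live B2: {q}→∅
  live B3: {a,q}→{a,q}
  live B4: {a,q}→{q}
  live B5: {q}→∅

Interference:
  a: {d,j,q}
  d: {a,q}
  j: {a}
  q: {a,d,w,x}
  w: {q}
  x: {q}

N(w) = ["q"]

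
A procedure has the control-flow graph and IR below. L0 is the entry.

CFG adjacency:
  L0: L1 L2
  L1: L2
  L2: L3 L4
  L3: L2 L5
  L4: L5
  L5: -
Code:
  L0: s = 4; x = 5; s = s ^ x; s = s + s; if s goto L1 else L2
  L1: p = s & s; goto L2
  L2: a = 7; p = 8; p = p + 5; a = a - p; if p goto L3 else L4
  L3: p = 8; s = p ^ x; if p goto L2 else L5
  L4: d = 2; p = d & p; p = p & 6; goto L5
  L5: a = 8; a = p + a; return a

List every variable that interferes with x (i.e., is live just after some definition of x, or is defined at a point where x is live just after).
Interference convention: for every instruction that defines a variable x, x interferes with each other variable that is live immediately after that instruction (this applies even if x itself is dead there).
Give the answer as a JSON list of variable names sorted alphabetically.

Answer: ["a", "p", "s"]

Working:
Block summaries:
  L0 def {s,x} use ∅
  L1 def {p} use {s}
  L2 def {a,p} use ∅
  L3 def {p,s} use {x}
  L4 def {d,p} use {p}
  L5 def {a} use {p}

Backward fixpoint:
  L0 li=∅ lo={s,x}
  L1 li={s,x} lo={x}
  L2 li={x} lo={p,x}
  L3 li={x} lo={p,x}
  L4 li={p} lo={p}
  L5 li={p} lo=∅

Interfere edges:
  a: {p,x}
  d: {p}
  p: {a,d,s,x}
  s: {p,x}
  x: {a,p,s}

N(x) = ["a", "p", "s"]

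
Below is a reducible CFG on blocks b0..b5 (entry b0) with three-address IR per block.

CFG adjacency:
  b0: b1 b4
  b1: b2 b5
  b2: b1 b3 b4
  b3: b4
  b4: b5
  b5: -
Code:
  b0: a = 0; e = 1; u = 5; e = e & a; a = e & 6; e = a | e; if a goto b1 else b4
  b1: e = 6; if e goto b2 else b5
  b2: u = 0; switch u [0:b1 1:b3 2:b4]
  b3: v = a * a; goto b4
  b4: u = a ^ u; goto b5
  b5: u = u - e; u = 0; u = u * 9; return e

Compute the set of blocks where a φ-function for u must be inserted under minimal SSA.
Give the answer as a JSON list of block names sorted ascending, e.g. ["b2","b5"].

Answer: ["b1", "b4", "b5"]

Working:
idom tree: b1←b0 b2←b1 b3←b2 b4←b0 b5←b0
Dom at joins:
  b1: preds {b0,b2}: {b0} ∩ {b0,b1,b2} = {b0}; idom=b0
  b4: preds {b0,b2,b3}: {b0} ∩ {b0,b1,b2} ∩ {b0,b1,b2,b3} = {b0}; idom=b0
  b5: preds {b1,b4}: {b0,b1} ∩ {b0,b4} = {b0}; idom=b0

DF derivation:
  b1←b0: walk · to b0
  b1←b2: walk b2→b1 to b0
  b4←b0: walk · to b0
  b4←b2: walk b2→b1 to b0
  b4←b3: walk b3→b2→b1 to b0
  b5←b1: walk b1 to b0
  b5←b4: walk b4 to b0
  b0 → ∅
  b1 → {b1,b4,b5}
  b2 → {b1,b4}
  b3 → {b4}
  b4 → {b5}
  b5 → ∅

φ for u: defs {b0,b2,b4,b5}
  DF⁺ = {b1,b4,b5}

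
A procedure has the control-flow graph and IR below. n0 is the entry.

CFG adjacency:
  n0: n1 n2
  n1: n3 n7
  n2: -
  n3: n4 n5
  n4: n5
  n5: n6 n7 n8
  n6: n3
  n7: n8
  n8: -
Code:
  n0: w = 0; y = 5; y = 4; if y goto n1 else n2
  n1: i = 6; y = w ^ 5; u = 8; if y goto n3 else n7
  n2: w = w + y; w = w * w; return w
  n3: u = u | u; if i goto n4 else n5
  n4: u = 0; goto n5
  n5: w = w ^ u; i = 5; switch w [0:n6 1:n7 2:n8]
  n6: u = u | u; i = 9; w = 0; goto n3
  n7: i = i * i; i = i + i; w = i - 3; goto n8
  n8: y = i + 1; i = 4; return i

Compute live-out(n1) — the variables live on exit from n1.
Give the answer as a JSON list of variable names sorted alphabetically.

Answer: ["i", "u", "w"]

Derivation:
Block summaries:
  n0: def={w,y} ue=∅
  n1: def={i,u,y} ue={w}
  n2: def={w} ue={w,y}
  n3: def={u} ue={i,u}
  n4: def={u} ue=∅
  n5: def={i,w} ue={u,w}
  n6: def={i,u,w} ue={u}
  n7: def={i,w} ue={i}
  n8: def={i,y} ue={i}

Live sets:
  n0: in=∅ out={w,y}
  n1: in={w} out={i,u,w}
  n2: in={w,y} out=∅
  n3: in={i,u,w} out={u,w}
  n4: in={w} out={u,w}
  n5: in={u,w} out={i,u}
  n6: in={u} out={i,u,w}
  n7: in={i} out={i}
  n8: in={i} out=∅

live-out(n1) = ["i", "u", "w"]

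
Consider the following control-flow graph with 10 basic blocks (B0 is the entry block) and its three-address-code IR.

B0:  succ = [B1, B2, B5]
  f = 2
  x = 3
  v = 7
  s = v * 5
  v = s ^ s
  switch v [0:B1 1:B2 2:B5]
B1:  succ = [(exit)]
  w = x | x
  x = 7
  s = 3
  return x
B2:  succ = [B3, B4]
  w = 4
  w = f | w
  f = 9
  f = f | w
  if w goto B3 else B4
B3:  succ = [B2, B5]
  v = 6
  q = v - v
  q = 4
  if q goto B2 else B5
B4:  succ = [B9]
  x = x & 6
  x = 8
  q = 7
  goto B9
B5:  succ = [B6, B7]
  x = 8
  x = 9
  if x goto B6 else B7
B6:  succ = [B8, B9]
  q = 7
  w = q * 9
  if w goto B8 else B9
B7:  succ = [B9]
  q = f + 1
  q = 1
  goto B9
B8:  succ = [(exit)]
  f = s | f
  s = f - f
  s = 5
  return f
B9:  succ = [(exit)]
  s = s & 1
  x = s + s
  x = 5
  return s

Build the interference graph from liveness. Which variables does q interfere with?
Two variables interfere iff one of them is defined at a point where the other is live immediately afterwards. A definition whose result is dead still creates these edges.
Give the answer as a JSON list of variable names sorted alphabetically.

Answer: ["f", "s", "x"]

Derivation:
Per-block:
  B0: def={f,s,v,x} ue=∅
  B1: def={s,w,x} ue={x}
  B2: def={f,w} ue={f}
  B3: def={q,v} ue=∅
  B4: def={q,x} ue={x}
  B5: def={x} ue=∅
  B6: def={q,w} ue=∅
  B7: def={q} ue={f}
  B8: def={f,s} ue={f,s}
  B9: def={s,x} ue={s}

Liveness:
  live B0: ∅→{f,s,x}
  live B1: {x}→∅
  live B2: {f,s,x}→{f,s,x}
  live B3: {f,s,x}→{f,s,x}
  live B4: {s,x}→{s}
  live B5: {f,s}→{f,s}
  live B6: {f,s}→{f,s}
  live B7: {f,s}→{s}
  live B8: {f,s}→∅
  live B9: {s}→∅

Interfere edges:
  f: {q,s,v,w,x}
  q: {f,s,x}
  s: {f,q,v,w,x}
  v: {f,s,x}
  w: {f,s,x}
  x: {f,q,s,v,w}

N(q) = ["f", "s", "x"]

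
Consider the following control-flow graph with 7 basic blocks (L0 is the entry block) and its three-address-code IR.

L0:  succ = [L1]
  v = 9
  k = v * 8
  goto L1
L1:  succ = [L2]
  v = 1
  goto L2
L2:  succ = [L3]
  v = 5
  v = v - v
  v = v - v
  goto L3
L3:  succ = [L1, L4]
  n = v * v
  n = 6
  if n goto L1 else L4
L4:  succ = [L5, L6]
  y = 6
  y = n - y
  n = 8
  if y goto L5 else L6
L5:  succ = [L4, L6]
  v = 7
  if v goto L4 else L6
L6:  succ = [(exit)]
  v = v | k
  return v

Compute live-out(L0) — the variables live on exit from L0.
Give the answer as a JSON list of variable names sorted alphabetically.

Per-block:
  L0: {k,v} / ∅
  L1: {v} / ∅
  L2: {v} / ∅
  L3: {n} / {v}
  L4: {n,y} / {n}
  L5: {v} / ∅
  L6: {v} / {k,v}

Live sets:
  L0: in=∅ out={k}
  L1: in={k} out={k}
  L2: in={k} out={k,v}
  L3: in={k,v} out={k,n,v}
  L4: in={k,n,v} out={k,n,v}
  L5: in={k,n} out={k,n,v}
  L6: in={k,v} out=∅

live-out(L0) = ["k"]

Answer: ["k"]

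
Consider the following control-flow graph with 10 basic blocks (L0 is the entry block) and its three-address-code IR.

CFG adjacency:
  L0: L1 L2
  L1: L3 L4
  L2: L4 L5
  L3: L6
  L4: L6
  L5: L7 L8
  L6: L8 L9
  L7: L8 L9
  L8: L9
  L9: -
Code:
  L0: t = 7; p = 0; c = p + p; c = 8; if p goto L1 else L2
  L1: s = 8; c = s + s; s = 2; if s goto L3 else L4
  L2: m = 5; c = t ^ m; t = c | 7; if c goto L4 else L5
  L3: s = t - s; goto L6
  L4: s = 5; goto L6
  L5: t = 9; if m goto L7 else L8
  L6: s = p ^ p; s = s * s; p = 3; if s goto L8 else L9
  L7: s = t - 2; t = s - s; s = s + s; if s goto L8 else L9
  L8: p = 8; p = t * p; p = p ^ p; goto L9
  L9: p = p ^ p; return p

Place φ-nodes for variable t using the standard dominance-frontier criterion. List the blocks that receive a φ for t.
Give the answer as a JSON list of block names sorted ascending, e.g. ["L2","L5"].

Answer: ["L4", "L6", "L8", "L9"]

Working:
idom tree: L1←L0 L2←L0 L3←L1 L4←L0 L5←L2 L6←L0 L7←L5 L8←L0 L9←L0
Join-block Dom:
  L4: preds {L1,L2}: {L0,L1} ∩ {L0,L2} = {L0}; idom=L0
  L6: preds {L3,L4}: {L0,L1,L3} ∩ {L0,L4} = {L0}; idom=L0
  L8: preds {L5,L6,L7}: {L0,L2,L5} ∩ {L0,L6} ∩ {L0,L2,L5,L7} = {L0}; idom=L0
  L9: preds {L6,L7,L8}: {L0,L6} ∩ {L0,L2,L5,L7} ∩ {L0,L8} = {L0}; idom=L0

DF derivation:
  join L4 pred L1: L1 stop@L0
  join L4 pred L2: L2 stop@L0
  join L6 pred L3: L3→L1 stop@L0
  join L6 pred L4: L4 stop@L0
  join L8 pred L5: L5→L2 stop@L0
  join L8 pred L6: L6 stop@L0
  join L8 pred L7: L7→L5→L2 stop@L0
  join L9 pred L6: L6 stop@L0
  join L9 pred L7: L7→L5→L2 stop@L0
  join L9 pred L8: L8 stop@L0
  L0 → ∅
  L1 → {L4,L6}
  L2 → {L4,L8,L9}
  L3 → {L6}
  L4 → {L6}
  L5 → {L8,L9}
  L6 → {L8,L9}
  L7 → {L8,L9}
  L8 → {L9}
  L9 → ∅

φ for t: defs {L0,L2,L5,L7}
  DF⁺ = {L4,L6,L8,L9}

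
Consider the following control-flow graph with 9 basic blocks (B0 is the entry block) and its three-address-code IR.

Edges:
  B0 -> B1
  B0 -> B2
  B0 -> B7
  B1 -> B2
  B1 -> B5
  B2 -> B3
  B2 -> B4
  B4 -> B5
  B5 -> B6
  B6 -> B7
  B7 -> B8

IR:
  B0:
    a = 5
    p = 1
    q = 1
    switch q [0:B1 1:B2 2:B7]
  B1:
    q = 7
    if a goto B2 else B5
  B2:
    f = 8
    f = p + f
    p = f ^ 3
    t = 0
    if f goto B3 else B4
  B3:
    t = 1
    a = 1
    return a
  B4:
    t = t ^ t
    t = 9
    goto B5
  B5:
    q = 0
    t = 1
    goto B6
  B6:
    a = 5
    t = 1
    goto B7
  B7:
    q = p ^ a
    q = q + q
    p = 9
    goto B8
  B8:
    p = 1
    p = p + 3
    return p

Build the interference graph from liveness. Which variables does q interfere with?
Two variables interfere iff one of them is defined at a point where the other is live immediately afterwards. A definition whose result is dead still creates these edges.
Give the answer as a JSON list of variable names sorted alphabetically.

Answer: ["a", "p"]

Working:
Block summaries:
  B0: def={a,p,q} ue=∅
  B1: def={q} ue={a}
  B2: def={f,p,t} ue={p}
  B3: def={a,t} ue=∅
  B4: def={t} ue={t}
  B5: def={q,t} ue=∅
  B6: def={a,t} ue=∅
  B7: def={p,q} ue={a,p}
  B8: def={p} ue=∅

Live sets:
  B0 li=∅ lo={a,p}
  B1 li={a,p} lo={p}
  B2 li={p} lo={p,t}
  B3 li=∅ lo=∅
  B4 li={p,t} lo={p}
  B5 li={p} lo={p}
  B6 li={p} lo={a,p}
  B7 li={a,p} lo=∅
  B8 li=∅ lo=∅

Interference:
  a — {p,q,t}
  f — {p,t}
  p — {a,f,q,t}
  q — {a,p}
  t — {a,f,p}

N(q) = ["a", "p"]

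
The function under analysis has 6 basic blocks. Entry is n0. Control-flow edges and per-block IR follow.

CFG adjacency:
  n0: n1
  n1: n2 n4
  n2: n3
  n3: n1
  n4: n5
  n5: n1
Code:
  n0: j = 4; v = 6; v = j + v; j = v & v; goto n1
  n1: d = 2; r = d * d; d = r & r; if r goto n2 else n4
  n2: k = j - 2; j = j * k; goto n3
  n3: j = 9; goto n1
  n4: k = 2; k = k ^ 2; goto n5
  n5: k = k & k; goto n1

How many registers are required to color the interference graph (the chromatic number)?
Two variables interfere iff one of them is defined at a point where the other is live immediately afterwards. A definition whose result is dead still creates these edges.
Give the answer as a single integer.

def/use:
  n0: {j,v} / ∅
  n1: {d,r} / ∅
  n2: {j,k} / {j}
  n3: {j} / ∅
  n4: {k} / ∅
  n5: {k} / {k}

Live sets:
  n0 li=∅ lo={j}
  n1 li={j} lo={j}
  n2 li={j} lo=∅
  n3 li=∅ lo={j}
  n4 li={j} lo={j,k}
  n5 li={j,k} lo={j}

Interference:
  d — {j,r}
  j — {d,k,r,v}
  k — {j}
  r — {d,j}
  v — {j}

Colouring:
  {d,j,r} pairwise interfere (3-clique) ⇒ χ ≥ 3
  3-colouring: c0={j}  c1={d,k,v}  c2={r}
  χ = 3

Answer: 3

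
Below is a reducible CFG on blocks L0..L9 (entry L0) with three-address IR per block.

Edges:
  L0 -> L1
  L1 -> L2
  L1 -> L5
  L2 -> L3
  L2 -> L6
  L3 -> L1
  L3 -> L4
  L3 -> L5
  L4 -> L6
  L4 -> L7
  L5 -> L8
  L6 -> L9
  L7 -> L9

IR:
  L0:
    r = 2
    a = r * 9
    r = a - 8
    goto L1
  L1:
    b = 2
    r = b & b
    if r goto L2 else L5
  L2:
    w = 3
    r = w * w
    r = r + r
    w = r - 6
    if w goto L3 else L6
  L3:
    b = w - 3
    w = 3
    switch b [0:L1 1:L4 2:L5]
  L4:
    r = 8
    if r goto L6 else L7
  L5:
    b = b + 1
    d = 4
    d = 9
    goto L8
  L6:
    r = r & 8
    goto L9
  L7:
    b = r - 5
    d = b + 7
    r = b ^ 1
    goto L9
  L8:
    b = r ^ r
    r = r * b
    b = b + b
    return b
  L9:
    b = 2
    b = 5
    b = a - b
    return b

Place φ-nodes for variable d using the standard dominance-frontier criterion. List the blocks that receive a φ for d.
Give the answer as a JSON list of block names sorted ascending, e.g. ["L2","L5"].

Answer: ["L9"]

Working:
idom tree: L1←L0 L2←L1 L3←L2 L4←L3 L5←L1 L6←L2 L7←L4 L8←L5 L9←L2
Dom∩ at merges:
  L1: preds {L0,L3}: {L0} ∩ {L0,L1,L2,L3} = {L0}; idom=L0
  L5: preds {L1,L3}: {L0,L1} ∩ {L0,L1,L2,L3} = {L0,L1}; idom=L1
  L6: preds {L2,L4}: {L0,L1,L2} ∩ {L0,L1,L2,L3,L4} = {L0,L1,L2}; idom=L2
  L9: preds {L6,L7}: {L0,L1,L2,L6} ∩ {L0,L1,L2,L3,L4,L7} = {L0,L1,L2}; idom=L2

DF walk-up:
  L1←L0: walk · to L0
  L1←L3: walk L3→L2→L1 to L0
  L5←L1: walk · to L1
  L5←L3: walk L3→L2 to L1
  L6←L2: walk · to L2
  L6←L4: walk L4→L3 to L2
  L9←L6: walk L6 to L2
  L9←L7: walk L7→L4→L3 to L2
  L0: DF=∅
  L1: DF={L1}
  L2: DF={L1,L5}
  L3: DF={L1,L5,L6,L9}
  L4: DF={L6,L9}
  L5: DF=∅
  L6: DF={L9}
  L7: DF={L9}
  L8: DF=∅
  L9: DF=∅

φ for d: defs {L5,L7}
  DF⁺ = {L9}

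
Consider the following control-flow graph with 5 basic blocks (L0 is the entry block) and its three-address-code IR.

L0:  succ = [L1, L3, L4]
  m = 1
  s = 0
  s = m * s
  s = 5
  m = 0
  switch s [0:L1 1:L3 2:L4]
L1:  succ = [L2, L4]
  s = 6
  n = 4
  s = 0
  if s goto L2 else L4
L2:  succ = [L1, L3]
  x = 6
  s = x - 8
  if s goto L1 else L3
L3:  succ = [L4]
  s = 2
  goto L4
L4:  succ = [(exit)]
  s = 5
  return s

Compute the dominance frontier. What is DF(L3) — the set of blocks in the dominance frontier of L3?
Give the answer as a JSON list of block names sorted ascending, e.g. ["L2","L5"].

idom tree: L1←L0 L2←L1 L3←L0 L4←L0
Dom at joins:
  L1: preds {L0,L2}: {L0} ∩ {L0,L1,L2} = {L0}; idom=L0
  L3: preds {L0,L2}: {L0} ∩ {L0,L1,L2} = {L0}; idom=L0
  L4: preds {L0,L1,L3}: {L0} ∩ {L0,L1} ∩ {L0,L3} = {L0}; idom=L0

DF walk-up:
  join L1 pred L0: · stop@L0
  join L1 pred L2: L2→L1 stop@L0
  join L3 pred L0: · stop@L0
  join L3 pred L2: L2→L1 stop@L0
  join L4 pred L0: · stop@L0
  join L4 pred L1: L1 stop@L0
  join L4 pred L3: L3 stop@L0
  DF(L0)=∅
  DF(L1)={L1,L3,L4}
  DF(L2)={L1,L3}
  DF(L3)={L4}
  DF(L4)=∅

DF(L3) = ["L4"]

Answer: ["L4"]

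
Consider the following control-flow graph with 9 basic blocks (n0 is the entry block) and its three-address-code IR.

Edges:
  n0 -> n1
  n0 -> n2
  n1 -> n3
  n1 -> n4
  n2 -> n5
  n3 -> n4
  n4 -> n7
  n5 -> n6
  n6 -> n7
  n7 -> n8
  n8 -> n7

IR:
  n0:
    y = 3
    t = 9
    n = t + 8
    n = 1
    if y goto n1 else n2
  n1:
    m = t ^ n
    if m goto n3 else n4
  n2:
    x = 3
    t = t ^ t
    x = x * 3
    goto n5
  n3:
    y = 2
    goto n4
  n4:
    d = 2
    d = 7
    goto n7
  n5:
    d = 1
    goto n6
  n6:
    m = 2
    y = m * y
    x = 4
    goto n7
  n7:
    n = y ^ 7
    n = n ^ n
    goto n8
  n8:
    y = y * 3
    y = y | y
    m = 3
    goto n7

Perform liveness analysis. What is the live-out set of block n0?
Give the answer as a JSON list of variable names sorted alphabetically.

Answer: ["n", "t", "y"]

Working:
Block summaries:
  n0: def={n,t,y} ue=∅
  n1: def={m} ue={n,t}
  n2: def={t,x} ue={t}
  n3: def={y} ue=∅
  n4: def={d} ue=∅
  n5: def={d} ue=∅
  n6: def={m,x,y} ue={y}
  n7: def={n} ue={y}
  n8: def={m,y} ue={y}

Backward fixpoint:
  n0 li=∅ lo={n,t,y}
  n1 li={n,t,y} lo={y}
  n2 li={t,y} lo={y}
  n3 li=∅ lo={y}
  n4 li={y} lo={y}
  n5 li={y} lo={y}
  n6 li={y} lo={y}
  n7 li={y} lo={y}
  n8 li={y} lo={y}

live-out(n0) = ["n", "t", "y"]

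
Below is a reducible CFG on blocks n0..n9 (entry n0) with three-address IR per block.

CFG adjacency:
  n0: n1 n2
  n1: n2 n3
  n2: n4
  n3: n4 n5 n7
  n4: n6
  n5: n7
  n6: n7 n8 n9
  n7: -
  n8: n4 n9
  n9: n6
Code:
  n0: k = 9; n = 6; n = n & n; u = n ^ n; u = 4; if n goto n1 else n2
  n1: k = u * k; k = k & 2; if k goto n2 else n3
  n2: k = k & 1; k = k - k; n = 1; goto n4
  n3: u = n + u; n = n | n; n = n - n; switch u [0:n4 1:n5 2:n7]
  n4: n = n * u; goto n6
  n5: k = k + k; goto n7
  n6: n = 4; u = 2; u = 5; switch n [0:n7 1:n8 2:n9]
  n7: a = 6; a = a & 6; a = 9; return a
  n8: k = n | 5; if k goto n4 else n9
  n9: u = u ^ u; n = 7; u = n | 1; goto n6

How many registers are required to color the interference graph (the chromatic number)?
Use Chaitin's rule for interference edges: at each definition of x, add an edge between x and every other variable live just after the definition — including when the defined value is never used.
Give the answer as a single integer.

Per-block:
  n0: def={k,n,u} ue=∅
  n1: def={k} ue={k,u}
  n2: def={k,n} ue={k}
  n3: def={n,u} ue={n,u}
  n4: def={n} ue={n,u}
  n5: def={k} ue={k}
  n6: def={n,u} ue=∅
  n7: def={a} ue=∅
  n8: def={k} ue={n}
  n9: def={n,u} ue={u}

Liveness:
  live n0: ∅→{k,n,u}
  live n1: {k,n,u}→{k,n,u}
  live n2: {k,u}→{n,u}
  live n3: {k,n,u}→{k,n,u}
  live n4: {n,u}→∅
  live n5: {k}→∅
  live n6: ∅→{n,u}
  live n7: ∅→∅
  live n8: {n,u}→{n,u}
  live n9: {u}→∅

Interfere edges:
  a — ∅
  k — {n,u}
  n — {k,u}
  u — {k,n}

Registers:
  {k,n,u} pairwise interfere (3-clique) ⇒ χ ≥ 3
  assign a→c0 k→c0 n→c1 u→c2 — no edge inside a register ⇒ χ ≤ 3
  χ = 3

Answer: 3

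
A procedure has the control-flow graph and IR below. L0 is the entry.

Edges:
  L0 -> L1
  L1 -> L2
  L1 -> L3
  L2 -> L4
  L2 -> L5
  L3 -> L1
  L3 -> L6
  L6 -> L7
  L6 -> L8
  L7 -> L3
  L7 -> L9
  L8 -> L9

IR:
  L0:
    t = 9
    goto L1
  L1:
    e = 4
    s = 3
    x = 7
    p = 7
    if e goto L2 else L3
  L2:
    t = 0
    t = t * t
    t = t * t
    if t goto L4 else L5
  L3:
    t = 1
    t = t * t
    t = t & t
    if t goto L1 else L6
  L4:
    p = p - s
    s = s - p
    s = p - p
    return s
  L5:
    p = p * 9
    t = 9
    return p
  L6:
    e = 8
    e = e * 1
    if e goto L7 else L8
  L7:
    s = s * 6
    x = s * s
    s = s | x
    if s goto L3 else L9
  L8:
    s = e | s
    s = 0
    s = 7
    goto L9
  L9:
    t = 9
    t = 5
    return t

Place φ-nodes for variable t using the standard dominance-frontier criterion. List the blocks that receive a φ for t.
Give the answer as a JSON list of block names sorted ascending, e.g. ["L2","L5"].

Answer: ["L1", "L3"]

Derivation:
idom tree: L1←L0 L2←L1 L3←L1 L4←L2 L5←L2 L6←L3 L7←L6 L8←L6 L9←L6
Dom∩ at merges:
  L1: preds {L0,L3}: {L0} ∩ {L0,L1,L3} = {L0}; idom=L0
  L3: preds {L1,L7}: {L0,L1} ∩ {L0,L1,L3,L6,L7} = {L0,L1}; idom=L1
  L9: preds {L7,L8}: {L0,L1,L3,L6,L7} ∩ {L0,L1,L3,L6,L8} = {L0,L1,L3,L6}; idom=L6

Frontier:
  join L1 pred L0: · stop@L0
  join L1 pred L3: L3→L1 stop@L0
  join L3 pred L1: · stop@L1
  join L3 pred L7: L7→L6→L3 stop@L1
  join L9 pred L7: L7 stop@L6
  join L9 pred L8: L8 stop@L6
  L0: DF=∅
  L1: DF={L1}
  L2: DF=∅
  L3: DF={L1,L3}
  L4: DF=∅
  L5: DF=∅
  L6: DF={L3}
  L7: DF={L3,L9}
  L8: DF={L9}
  L9: DF=∅

φ for t: defs {L0,L2,L3,L5,L9}
  DF⁺ = {L1,L3}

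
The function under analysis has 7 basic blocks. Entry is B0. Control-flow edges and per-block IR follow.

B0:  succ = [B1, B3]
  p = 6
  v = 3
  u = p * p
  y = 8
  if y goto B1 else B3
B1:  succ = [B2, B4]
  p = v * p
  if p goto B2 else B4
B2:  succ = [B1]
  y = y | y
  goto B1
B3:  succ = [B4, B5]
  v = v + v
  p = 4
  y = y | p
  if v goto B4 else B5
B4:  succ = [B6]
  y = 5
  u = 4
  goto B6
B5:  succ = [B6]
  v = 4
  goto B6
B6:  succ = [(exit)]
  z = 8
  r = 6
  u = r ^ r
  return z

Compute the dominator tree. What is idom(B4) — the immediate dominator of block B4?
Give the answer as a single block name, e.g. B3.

idom tree: B1←B0 B2←B1 B3←B0 B4←B0 B5←B3 B6←B0
Dom at joins:
  B1: preds {B0,B2}: {B0} ∩ {B0,B1,B2} = {B0}; idom=B0
  B4: preds {B1,B3}: {B0,B1} ∩ {B0,B3} = {B0}; idom=B0
  B6: preds {B4,B5}: {B0,B4} ∩ {B0,B3,B5} = {B0}; idom=B0

idom(B4) = B0

Answer: B0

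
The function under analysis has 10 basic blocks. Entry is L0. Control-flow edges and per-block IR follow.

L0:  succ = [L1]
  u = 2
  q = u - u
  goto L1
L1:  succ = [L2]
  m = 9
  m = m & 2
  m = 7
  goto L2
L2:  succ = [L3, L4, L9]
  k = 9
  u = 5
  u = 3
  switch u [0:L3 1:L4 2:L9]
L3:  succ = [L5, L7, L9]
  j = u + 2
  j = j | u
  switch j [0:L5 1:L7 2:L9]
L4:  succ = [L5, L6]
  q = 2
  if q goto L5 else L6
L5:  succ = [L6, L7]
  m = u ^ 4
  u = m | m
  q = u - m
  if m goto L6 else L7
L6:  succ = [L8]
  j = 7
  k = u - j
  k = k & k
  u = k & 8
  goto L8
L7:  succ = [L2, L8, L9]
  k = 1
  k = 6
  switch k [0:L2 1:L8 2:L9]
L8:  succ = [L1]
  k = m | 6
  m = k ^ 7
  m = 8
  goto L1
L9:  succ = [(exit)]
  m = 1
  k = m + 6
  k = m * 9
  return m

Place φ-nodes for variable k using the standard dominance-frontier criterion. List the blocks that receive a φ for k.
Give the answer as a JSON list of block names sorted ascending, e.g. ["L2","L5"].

idom tree: L1←L0 L2←L1 L3←L2 L4←L2 L5←L2 L6←L2 L7←L2 L8←L2 L9←L2
Dom at joins:
  L1: preds {L0,L8}: {L0} ∩ {L0,L1,L2,L8} = {L0}; idom=L0
  L2: preds {L1,L7}: {L0,L1} ∩ {L0,L1,L2,L7} = {L0,L1}; idom=L1
  L5: preds {L3,L4}: {L0,L1,L2,L3} ∩ {L0,L1,L2,L4} = {L0,L1,L2}; idom=L2
  L6: preds {L4,L5}: {L0,L1,L2,L4} ∩ {L0,L1,L2,L5} = {L0,L1,L2}; idom=L2
  L7: preds {L3,L5}: {L0,L1,L2,L3} ∩ {L0,L1,L2,L5} = {L0,L1,L2}; idom=L2
  L8: preds {L6,L7}: {L0,L1,L2,L6} ∩ {L0,L1,L2,L7} = {L0,L1,L2}; idom=L2
  L9: preds {L2,L3,L7}: {L0,L1,L2} ∩ {L0,L1,L2,L3} ∩ {L0,L1,L2,L7} = {L0,L1,L2}; idom=L2

Frontier:
  join L1 pred L0: · stop@L0
  join L1 pred L8: L8→L2→L1 stop@L0
  join L2 pred L1: · stop@L1
  join L2 pred L7: L7→L2 stop@L1
  join L5 pred L3: L3 stop@L2
  join L5 pred L4: L4 stop@L2
  join L6 pred L4: L4 stop@L2
  join L6 pred L5: L5 stop@L2
  join L7 pred L3: L3 stop@L2
  join L7 pred L5: L5 stop@L2
  join L8 pred L6: L6 stop@L2
  join L8 pred L7: L7 stop@L2
  join L9 pred L2: · stop@L2
  join L9 pred L3: L3 stop@L2
  join L9 pred L7: L7 stop@L2
  L0 → ∅
  L1 → {L1}
  L2 → {L1,L2}
  L3 → {L5,L7,L9}
  L4 → {L5,L6}
  L5 → {L6,L7}
  L6 → {L8}
  L7 → {L2,L8,L9}
  L8 → {L1}
  L9 → ∅

φ for k: defs {L2,L6,L7,L8,L9}
  DF⁺ = {L1,L2,L8,L9}

Answer: ["L1", "L2", "L8", "L9"]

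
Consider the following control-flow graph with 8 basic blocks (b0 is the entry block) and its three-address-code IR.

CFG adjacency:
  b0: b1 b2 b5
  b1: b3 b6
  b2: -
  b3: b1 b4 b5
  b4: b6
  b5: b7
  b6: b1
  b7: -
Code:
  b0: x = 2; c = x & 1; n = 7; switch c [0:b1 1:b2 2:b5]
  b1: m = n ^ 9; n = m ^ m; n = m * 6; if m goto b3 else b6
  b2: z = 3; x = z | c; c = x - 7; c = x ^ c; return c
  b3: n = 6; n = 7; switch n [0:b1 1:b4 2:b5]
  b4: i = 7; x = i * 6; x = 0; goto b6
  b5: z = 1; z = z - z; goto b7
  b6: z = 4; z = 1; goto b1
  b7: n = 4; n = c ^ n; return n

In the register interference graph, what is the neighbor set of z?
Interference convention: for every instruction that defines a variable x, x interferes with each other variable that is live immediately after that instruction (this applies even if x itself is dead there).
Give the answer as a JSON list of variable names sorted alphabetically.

Block summaries:
  b0: {c,n,x} / ∅
  b1: {m,n} / {n}
  b2: {c,x,z} / {c}
  b3: {n} / ∅
  b4: {i,x} / ∅
  b5: {z} / ∅
  b6: {z} / ∅
  b7: {n} / {c}

Liveness:
  b0 li=∅ lo={c,n}
  b1 li={c,n} lo={c,n}
  b2 li={c} lo=∅
  b3 li={c} lo={c,n}
  b4 li={c,n} lo={c,n}
  b5 li={c} lo={c}
  b6 li={c,n} lo={c,n}
  b7 li={c} lo=∅

Interfere edges:
  c↔{i,m,n,x,z}
  i↔{c,n}
  m↔{c,n}
  n↔{c,i,m,x,z}
  x↔{c,n}
  z↔{c,n}

N(z) = ["c", "n"]

Answer: ["c", "n"]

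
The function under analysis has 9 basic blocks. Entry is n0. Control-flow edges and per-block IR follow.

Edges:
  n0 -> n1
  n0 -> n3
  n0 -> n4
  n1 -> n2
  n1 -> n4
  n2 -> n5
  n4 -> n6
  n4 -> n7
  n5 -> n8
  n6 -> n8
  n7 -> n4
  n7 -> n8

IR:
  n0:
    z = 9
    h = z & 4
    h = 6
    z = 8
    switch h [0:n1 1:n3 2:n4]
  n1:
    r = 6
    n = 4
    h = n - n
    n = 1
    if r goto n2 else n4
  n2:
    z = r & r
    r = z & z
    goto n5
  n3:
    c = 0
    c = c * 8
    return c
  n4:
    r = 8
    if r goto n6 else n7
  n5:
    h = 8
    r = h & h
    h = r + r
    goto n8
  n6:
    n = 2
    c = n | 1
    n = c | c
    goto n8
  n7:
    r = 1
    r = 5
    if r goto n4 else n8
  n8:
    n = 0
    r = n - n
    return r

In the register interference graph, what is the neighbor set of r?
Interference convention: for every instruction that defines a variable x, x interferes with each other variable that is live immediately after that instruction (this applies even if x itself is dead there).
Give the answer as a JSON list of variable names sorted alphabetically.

Answer: ["h", "n"]

Working:
def/use:
  n0: def={h,z} ue=∅
  n1: def={h,n,r} ue=∅
  n2: def={r,z} ue={r}
  n3: def={c} ue=∅
  n4: def={r} ue=∅
  n5: def={h,r} ue=∅
  n6: def={c,n} ue=∅
  n7: def={r} ue=∅
  n8: def={n,r} ue=∅

Backward fixpoint:
  n0: in=∅ out=∅
  n1: in=∅ out={r}
  n2: in={r} out=∅
  n3: in=∅ out=∅
  n4: in=∅ out=∅
  n5: in=∅ out=∅
  n6: in=∅ out=∅
  n7: in=∅ out=∅
  n8: in=∅ out=∅

Conflict graph:
  c — ∅
  h — {r,z}
  n — {r}
  r — {h,n}
  z — {h}

N(r) = ["h", "n"]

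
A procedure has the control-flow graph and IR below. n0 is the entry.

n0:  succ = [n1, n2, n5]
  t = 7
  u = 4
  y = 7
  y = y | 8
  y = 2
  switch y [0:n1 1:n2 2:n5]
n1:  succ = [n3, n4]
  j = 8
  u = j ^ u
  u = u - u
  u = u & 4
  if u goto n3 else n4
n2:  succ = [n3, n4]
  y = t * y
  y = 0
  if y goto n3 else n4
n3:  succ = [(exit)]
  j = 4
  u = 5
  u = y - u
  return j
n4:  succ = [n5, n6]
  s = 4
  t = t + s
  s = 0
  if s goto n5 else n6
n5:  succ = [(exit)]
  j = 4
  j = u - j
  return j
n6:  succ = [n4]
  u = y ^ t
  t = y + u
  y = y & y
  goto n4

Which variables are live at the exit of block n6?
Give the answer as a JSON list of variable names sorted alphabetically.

Answer: ["t", "u", "y"]

Derivation:
Per-block:
  n0: def={t,u,y} ue=∅
  n1: def={j,u} ue={u}
  n2: def={y} ue={t,y}
  n3: def={j,u} ue={y}
  n4: def={s,t} ue={t}
  n5: def={j} ue={u}
  n6: def={t,u,y} ue={t,y}

Live sets:
  n0: in=∅ out={t,u,y}
  n1: in={t,u,y} out={t,u,y}
  n2: in={t,u,y} out={t,u,y}
  n3: in={y} out=∅
  n4: in={t,u,y} out={t,u,y}
  n5: in={u} out=∅
  n6: in={t,y} out={t,u,y}

live-out(n6) = ["t", "u", "y"]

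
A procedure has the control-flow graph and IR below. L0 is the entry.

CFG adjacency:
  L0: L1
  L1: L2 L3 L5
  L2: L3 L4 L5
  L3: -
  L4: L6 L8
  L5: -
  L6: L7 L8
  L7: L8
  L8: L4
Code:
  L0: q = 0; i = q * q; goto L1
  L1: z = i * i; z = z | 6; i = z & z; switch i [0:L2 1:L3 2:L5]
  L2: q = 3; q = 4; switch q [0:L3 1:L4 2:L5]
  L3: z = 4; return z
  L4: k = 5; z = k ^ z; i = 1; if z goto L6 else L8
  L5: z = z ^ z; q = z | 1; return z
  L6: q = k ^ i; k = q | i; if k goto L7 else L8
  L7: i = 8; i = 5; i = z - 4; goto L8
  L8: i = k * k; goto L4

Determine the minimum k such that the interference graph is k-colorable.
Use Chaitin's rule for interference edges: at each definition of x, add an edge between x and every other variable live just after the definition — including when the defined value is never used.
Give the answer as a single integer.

Per-block:
  L0 def {i,q} use ∅
  L1 def {i,z} use {i}
  L2 def {q} use ∅
  L3 def {z} use ∅
  L4 def {i,k,z} use {z}
  L5 def {q,z} use {z}
  L6 def {k,q} use {i,k}
  L7 def {i} use {z}
  L8 def {i} use {k}

Liveness:
  L0: in=∅ out={i}
  L1: in={i} out={z}
  L2: in={z} out={z}
  L3: in=∅ out=∅
  L4: in={z} out={i,k,z}
  L5: in={z} out=∅
  L6: in={i,k,z} out={k,z}
  L7: in={k,z} out={k,z}
  L8: in={k,z} out={z}

Conflict graph:
  i — {k,q,z}
  k — {i,z}
  q — {i,z}
  z — {i,k,q}

Chromatic number:
  clique {i,k,z} ⇒ need ≥ 3
  3-colouring: c0={i}  c1={z}  c2={k,q}
  χ = 3

Answer: 3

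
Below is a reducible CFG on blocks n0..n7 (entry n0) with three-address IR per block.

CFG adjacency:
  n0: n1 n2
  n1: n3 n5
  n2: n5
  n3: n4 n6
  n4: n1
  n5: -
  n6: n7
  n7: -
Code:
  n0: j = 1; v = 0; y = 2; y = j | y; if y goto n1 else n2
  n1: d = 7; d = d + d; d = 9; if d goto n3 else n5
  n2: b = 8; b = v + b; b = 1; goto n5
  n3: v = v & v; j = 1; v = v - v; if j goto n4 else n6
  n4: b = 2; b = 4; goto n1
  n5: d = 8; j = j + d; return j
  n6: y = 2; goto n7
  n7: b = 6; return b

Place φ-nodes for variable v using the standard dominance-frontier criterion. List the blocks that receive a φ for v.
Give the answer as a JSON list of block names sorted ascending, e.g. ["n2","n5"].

Answer: ["n1", "n5"]

Analysis:
idom tree: n1←n0 n2←n0 n3←n1 n4←n3 n5←n0 n6←n3 n7←n6
Dom∩ at merges:
  n1: preds {n0,n4}: {n0} ∩ {n0,n1,n3,n4} = {n0}; idom=n0
  n5: preds {n1,n2}: {n0,n1} ∩ {n0,n2} = {n0}; idom=n0

DF walk-up:
  n1←n0: walk · to n0
  n1←n4: walk n4→n3→n1 to n0
  n5←n1: walk n1 to n0
  n5←n2: walk n2 to n0
  n0 → ∅
  n1 → {n1,n5}
  n2 → {n5}
  n3 → {n1}
  n4 → {n1}
  n5 → ∅
  n6 → ∅
  n7 → ∅

φ for v: defs {n0,n3}
  DF⁺ = {n1,n5}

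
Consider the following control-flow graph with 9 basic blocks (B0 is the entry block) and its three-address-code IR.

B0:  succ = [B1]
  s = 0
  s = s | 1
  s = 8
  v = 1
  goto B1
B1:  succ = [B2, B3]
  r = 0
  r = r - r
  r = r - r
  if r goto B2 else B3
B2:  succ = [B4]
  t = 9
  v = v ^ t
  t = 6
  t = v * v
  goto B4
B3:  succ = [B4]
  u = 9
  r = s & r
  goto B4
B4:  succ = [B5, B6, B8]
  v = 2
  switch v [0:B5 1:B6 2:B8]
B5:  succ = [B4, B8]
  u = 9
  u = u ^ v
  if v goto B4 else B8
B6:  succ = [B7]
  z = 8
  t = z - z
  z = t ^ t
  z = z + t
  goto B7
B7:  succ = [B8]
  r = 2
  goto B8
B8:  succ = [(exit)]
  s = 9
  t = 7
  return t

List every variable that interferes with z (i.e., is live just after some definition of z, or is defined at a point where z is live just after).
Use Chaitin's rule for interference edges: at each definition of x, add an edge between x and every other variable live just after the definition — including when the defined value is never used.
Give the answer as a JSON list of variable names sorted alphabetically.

Answer: ["t"]

Analysis:
Per-block:
  B0 def {s,v} use ∅
  B1 def {r} use ∅
  B2 def {t,v} use {v}
  B3 def {r,u} use {r,s}
  B4 def {v} use ∅
  B5 def {u} use {v}
  B6 def {t,z} use ∅
  B7 def {r} use ∅
  B8 def {s,t} use ∅

Liveness:
  B0: in=∅ out={s,v}
  B1: in={s,v} out={r,s,v}
  B2: in={v} out=∅
  B3: in={r,s} out=∅
  B4: in=∅ out={v}
  B5: in={v} out=∅
  B6: in=∅ out=∅
  B7: in=∅ out=∅
  B8: in=∅ out=∅

Conflict graph:
  r: {s,u,v}
  s: {r,u,v}
  t: {v,z}
  u: {r,s,v}
  v: {r,s,t,u}
  z: {t}

N(z) = ["t"]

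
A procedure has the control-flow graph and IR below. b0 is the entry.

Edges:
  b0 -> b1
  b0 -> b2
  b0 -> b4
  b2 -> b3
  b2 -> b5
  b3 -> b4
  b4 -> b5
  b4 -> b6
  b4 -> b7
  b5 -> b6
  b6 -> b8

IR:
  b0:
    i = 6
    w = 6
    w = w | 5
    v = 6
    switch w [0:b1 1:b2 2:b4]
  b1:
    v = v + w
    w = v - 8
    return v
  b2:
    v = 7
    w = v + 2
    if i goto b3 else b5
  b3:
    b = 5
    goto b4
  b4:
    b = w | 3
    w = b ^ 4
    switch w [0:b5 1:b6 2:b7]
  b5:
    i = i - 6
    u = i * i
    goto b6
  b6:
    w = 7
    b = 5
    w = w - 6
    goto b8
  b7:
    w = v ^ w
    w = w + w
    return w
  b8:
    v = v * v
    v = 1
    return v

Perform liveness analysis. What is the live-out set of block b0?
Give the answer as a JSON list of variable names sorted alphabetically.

def/use:
  b0 def {i,v,w} use ∅
  b1 def {v,w} use {v,w}
  b2 def {v,w} use {i}
  b3 def {b} use ∅
  b4 def {b,w} use {w}
  b5 def {i,u} use {i}
  b6 def {b,w} use ∅
  b7 def {w} use {v,w}
  b8 def {v} use {v}

Liveness:
  b0: in=∅ out={i,v,w}
  b1: in={v,w} out=∅
  b2: in={i} out={i,v,w}
  b3: in={i,v,w} out={i,v,w}
  b4: in={i,v,w} out={i,v,w}
  b5: in={i,v} out={v}
  b6: in={v} out={v}
  b7: in={v,w} out=∅
  b8: in={v} out=∅

live-out(b0) = ["i", "v", "w"]

Answer: ["i", "v", "w"]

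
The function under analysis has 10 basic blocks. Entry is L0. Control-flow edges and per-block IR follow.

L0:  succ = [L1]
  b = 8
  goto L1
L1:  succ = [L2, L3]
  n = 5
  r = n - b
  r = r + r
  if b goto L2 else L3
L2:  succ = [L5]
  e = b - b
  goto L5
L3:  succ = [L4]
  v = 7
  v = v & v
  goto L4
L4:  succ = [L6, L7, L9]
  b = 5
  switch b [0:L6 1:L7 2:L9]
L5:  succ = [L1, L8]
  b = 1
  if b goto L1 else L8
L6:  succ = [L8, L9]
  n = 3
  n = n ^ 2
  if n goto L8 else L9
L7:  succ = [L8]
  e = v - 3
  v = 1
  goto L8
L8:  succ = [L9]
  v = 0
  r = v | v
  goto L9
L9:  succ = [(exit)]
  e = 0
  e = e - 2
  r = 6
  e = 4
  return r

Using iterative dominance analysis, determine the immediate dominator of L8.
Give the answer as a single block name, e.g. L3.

idom tree: L1←L0 L2←L1 L3←L1 L4←L3 L5←L2 L6←L4 L7←L4 L8←L1 L9←L1
Dom∩ at merges:
  L1: preds {L0,L5}: {L0} ∩ {L0,L1,L2,L5} = {L0}; idom=L0
  L8: preds {L5,L6,L7}: {L0,L1,L2,L5} ∩ {L0,L1,L3,L4,L6} ∩ {L0,L1,L3,L4,L7} = {L0,L1}; idom=L1
  L9: preds {L4,L6,L8}: {L0,L1,L3,L4} ∩ {L0,L1,L3,L4,L6} ∩ {L0,L1,L8} = {L0,L1}; idom=L1

idom(L8) = L1

Answer: L1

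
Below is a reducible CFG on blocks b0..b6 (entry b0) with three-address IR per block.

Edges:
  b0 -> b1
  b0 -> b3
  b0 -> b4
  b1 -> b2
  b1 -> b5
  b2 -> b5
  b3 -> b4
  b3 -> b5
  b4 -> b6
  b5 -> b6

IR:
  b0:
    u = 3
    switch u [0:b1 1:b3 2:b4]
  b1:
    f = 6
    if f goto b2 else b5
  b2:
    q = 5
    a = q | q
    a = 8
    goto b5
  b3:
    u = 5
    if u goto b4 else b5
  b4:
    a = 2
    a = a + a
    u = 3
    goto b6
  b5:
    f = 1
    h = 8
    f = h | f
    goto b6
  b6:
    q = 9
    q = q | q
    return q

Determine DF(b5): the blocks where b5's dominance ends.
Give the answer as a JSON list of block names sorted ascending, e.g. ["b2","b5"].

Answer: ["b6"]

Working:
idom tree: b1←b0 b2←b1 b3←b0 b4←b0 b5←b0 b6←b0
Dom∩ at merges:
  b4: preds {b0,b3}: {b0} ∩ {b0,b3} = {b0}; idom=b0
  b5: preds {b1,b2,b3}: {b0,b1} ∩ {b0,b1,b2} ∩ {b0,b3} = {b0}; idom=b0
  b6: preds {b4,b5}: {b0,b4} ∩ {b0,b5} = {b0}; idom=b0

Frontier:
  b4←b0: walk · to b0
  b4←b3: walk b3 to b0
  b5←b1: walk b1 to b0
  b5←b2: walk b2→b1 to b0
  b5←b3: walk b3 to b0
  b6←b4: walk b4 to b0
  b6←b5: walk b5 to b0
  b0: DF=∅
  b1: DF={b5}
  b2: DF={b5}
  b3: DF={b4,b5}
  b4: DF={b6}
  b5: DF={b6}
  b6: DF=∅

DF(b5) = ["b6"]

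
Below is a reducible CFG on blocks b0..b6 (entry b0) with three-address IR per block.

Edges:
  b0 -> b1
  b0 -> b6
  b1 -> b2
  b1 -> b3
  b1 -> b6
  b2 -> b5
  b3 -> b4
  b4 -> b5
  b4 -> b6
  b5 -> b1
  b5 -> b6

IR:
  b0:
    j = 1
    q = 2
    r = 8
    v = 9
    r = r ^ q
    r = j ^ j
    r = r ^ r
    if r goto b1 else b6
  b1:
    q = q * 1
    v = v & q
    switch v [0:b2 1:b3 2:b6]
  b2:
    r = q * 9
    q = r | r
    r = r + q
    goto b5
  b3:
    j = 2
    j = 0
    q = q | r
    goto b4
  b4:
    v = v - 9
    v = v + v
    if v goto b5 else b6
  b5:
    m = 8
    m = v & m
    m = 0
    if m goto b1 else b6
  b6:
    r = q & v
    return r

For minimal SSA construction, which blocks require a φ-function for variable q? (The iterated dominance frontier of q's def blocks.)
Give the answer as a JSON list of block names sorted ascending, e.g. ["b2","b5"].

idom tree: b1←b0 b2←b1 b3←b1 b4←b3 b5←b1 b6←b0
Join-block Dom:
  b1: preds {b0,b5}: {b0} ∩ {b0,b1,b5} = {b0}; idom=b0
  b5: preds {b2,b4}: {b0,b1,b2} ∩ {b0,b1,b3,b4} = {b0,b1}; idom=b1
  b6: preds {b0,b1,b4,b5}: {b0} ∩ {b0,b1} ∩ {b0,b1,b3,b4} ∩ {b0,b1,b5} = {b0}; idom=b0

DF derivation:
  b1←b0: walk · to b0
  b1←b5: walk b5→b1 to b0
  b5←b2: walk b2 to b1
  b5←b4: walk b4→b3 to b1
  b6←b0: walk · to b0
  b6←b1: walk b1 to b0
  b6←b4: walk b4→b3→b1 to b0
  b6←b5: walk b5→b1 to b0
  b0 → ∅
  b1 → {b1,b6}
  b2 → {b5}
  b3 → {b5,b6}
  b4 → {b5,b6}
  b5 → {b1,b6}
  b6 → ∅

φ for q: defs {b0,b1,b2,b3}
  DF⁺ = {b1,b5,b6}

Answer: ["b1", "b5", "b6"]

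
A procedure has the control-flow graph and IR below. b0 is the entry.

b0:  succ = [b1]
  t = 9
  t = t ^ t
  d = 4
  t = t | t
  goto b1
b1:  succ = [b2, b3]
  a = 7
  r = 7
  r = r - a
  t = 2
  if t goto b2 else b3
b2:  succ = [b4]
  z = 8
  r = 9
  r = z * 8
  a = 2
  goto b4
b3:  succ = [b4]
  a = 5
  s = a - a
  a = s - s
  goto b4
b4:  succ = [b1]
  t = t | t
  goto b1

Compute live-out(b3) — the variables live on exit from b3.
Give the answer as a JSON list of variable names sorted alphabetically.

Block summaries:
  b0 def {d,t} use ∅
  b1 def {a,r,t} use ∅
  b2 def {a,r,z} use ∅
  b3 def {a,s} use ∅
  b4 def {t} use {t}

Backward fixpoint:
  live b0: ∅→∅
  live b1: ∅→{t}
  live b2: {t}→{t}
  live b3: {t}→{t}
  live b4: {t}→∅

live-out(b3) = ["t"]

Answer: ["t"]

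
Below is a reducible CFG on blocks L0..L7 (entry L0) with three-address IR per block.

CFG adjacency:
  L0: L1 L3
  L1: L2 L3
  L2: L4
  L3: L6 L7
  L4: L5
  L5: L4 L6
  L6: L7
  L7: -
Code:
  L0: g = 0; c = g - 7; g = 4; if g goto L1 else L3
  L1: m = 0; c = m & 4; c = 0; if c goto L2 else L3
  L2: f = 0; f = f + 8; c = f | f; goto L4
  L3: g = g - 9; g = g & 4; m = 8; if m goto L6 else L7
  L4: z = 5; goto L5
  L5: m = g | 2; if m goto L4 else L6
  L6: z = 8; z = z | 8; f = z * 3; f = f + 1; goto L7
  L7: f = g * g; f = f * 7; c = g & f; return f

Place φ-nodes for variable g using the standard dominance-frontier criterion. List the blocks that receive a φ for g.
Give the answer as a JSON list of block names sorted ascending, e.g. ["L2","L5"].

idom tree: L1←L0 L2←L1 L3←L0 L4←L2 L5←L4 L6←L0 L7←L0
Dom at joins:
  L3: preds {L0,L1}: {L0} ∩ {L0,L1} = {L0}; idom=L0
  L4: preds {L2,L5}: {L0,L1,L2} ∩ {L0,L1,L2,L4,L5} = {L0,L1,L2}; idom=L2
  L6: preds {L3,L5}: {L0,L3} ∩ {L0,L1,L2,L4,L5} = {L0}; idom=L0
  L7: preds {L3,L6}: {L0,L3} ∩ {L0,L6} = {L0}; idom=L0

Frontier:
  join L3 pred L0: · stop@L0
  join L3 pred L1: L1 stop@L0
  join L4 pred L2: · stop@L2
  join L4 pred L5: L5→L4 stop@L2
  join L6 pred L3: L3 stop@L0
  join L6 pred L5: L5→L4→L2→L1 stop@L0
  join L7 pred L3: L3 stop@L0
  join L7 pred L6: L6 stop@L0
  DF(L0)=∅
  DF(L1)={L3,L6}
  DF(L2)={L6}
  DF(L3)={L6,L7}
  DF(L4)={L4,L6}
  DF(L5)={L4,L6}
  DF(L6)={L7}
  DF(L7)=∅

φ for g: defs {L0,L3}
  DF⁺ = {L6,L7}

Answer: ["L6", "L7"]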